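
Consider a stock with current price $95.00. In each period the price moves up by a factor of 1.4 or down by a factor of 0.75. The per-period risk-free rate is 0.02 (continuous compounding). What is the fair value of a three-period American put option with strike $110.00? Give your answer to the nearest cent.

Risk-neutral probability p = (e^0.02 − 0.75)/(1.4 − 0.75) = 0.2702/0.6500 = 0.4157
Terminal stock prices: S_uuu = 260.7, S_uud = 139.6, S_udd = 74.81, S_ddd = 40.08
Terminal payoffs (K − S): max(-150.7, 0) = 0, max(-29.65, 0) = 0, max(35.19, 0) = 35.19, max(69.92, 0) = 69.92
Node uu (S = 186.2): continuation = e^(−0.02)·[0.4157·0.0000 + 0.5843·0.0000] = 0.0000; exercise value = 0.0000 ≤ continuation, so V_uu = 0.0000
Node ud (S = 99.75): continuation = e^(−0.02)·[0.4157·0.0000 + 0.5843·35.1875] = 20.1531; exercise value = 10.2500 ≤ continuation, so V_ud = 20.1531
Node dd (S = 53.44): continuation = e^(−0.02)·[0.4157·35.1875 + 0.5843·69.9219] = 54.3844; exercise value = 56.5625 > continuation, so V_dd = 56.5625 (exercise)
Node u (S = 133): continuation = e^(−0.02)·[0.4157·0.0000 + 0.5843·20.1531] = 11.5424; exercise value = 0.0000 ≤ continuation, so V_u = 11.5424
Node d (S = 71.25): continuation = e^(−0.02)·[0.4157·20.1531 + 0.5843·56.5625] = 40.6070; exercise value = 38.7500 ≤ continuation, so V_d = 40.6070
Node 0 (S = 95): continuation = e^(−0.02)·[0.4157·11.5424 + 0.5843·40.6070] = 27.9602; exercise value = 15.0000 ≤ continuation, so V_0 = 27.9602

$27.96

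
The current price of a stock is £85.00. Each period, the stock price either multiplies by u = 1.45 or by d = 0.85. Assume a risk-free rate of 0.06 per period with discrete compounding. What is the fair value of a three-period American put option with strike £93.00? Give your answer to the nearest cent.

£13.21

Risk-neutral probability p = (1 + 0.06 − 0.85)/(1.45 − 0.85) = 0.2100/0.6000 = 0.3500
Terminal stock prices: S_uuu = 259.1, S_uud = 151.9, S_udd = 89.05, S_ddd = 52.2
Terminal payoffs (K − S): max(-166.1, 0) = 0, max(-58.91, 0) = 0, max(3.952, 0) = 3.952, max(40.8, 0) = 40.8
Node uu (S = 178.7): continuation = 1/1.06·[0.3500·0.0000 + 0.6500·0.0000] = 0.0000; exercise value = 0.0000 ≤ continuation, so V_uu = 0.0000
Node ud (S = 104.8): continuation = 1/1.06·[0.3500·0.0000 + 0.6500·3.9519] = 2.4233; exercise value = 0.0000 ≤ continuation, so V_ud = 2.4233
Node dd (S = 61.41): continuation = 1/1.06·[0.3500·3.9519 + 0.6500·40.7994] = 26.3233; exercise value = 31.5875 > continuation, so V_dd = 31.5875 (exercise)
Node u (S = 123.2): continuation = 1/1.06·[0.3500·0.0000 + 0.6500·2.4233] = 1.4860; exercise value = 0.0000 ≤ continuation, so V_u = 1.4860
Node d (S = 72.25): continuation = 1/1.06·[0.3500·2.4233 + 0.6500·31.5875] = 20.1698; exercise value = 20.7500 > continuation, so V_d = 20.7500 (exercise)
Node 0 (S = 85): continuation = 1/1.06·[0.3500·1.4860 + 0.6500·20.7500] = 13.2147; exercise value = 8.0000 ≤ continuation, so V_0 = 13.2147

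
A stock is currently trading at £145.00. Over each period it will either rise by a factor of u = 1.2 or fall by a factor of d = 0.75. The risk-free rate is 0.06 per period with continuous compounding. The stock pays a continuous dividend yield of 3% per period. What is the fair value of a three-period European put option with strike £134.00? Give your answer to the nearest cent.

£11.26

Per-period risk-free factor R = e^0.06 = 1.0618; dividend-adjusted growth = e^(0.06−0.03) = 1.0305.
Risk-neutral probability p = (1.0305 − 0.75)/(1.2 − 0.75) = 0.2805/0.4500 = 0.6232
Terminal stock prices: S_uuu = 250.6, S_uud = 156.6, S_udd = 97.88, S_ddd = 61.17
Terminal payoffs (K − S): max(-116.6, 0) = 0, max(-22.6, 0) = 0, max(36.12, 0) = 36.12, max(72.83, 0) = 72.83
Node uu (S = 208.8): V_uu = e^(−0.06)·[0.6232·0.0000 + 0.3768·0.0000] = 0.0000
Node ud (S = 130.5): V_ud = e^(−0.06)·[0.6232·0.0000 + 0.3768·36.1250] = 12.8181
Node dd (S = 81.56): V_dd = e^(−0.06)·[0.6232·36.1250 + 0.3768·72.8281] = 47.0445
Node u (S = 174): V_u = e^(−0.06)·[0.6232·0.0000 + 0.3768·12.8181] = 4.5482
Node d (S = 108.8): V_d = e^(−0.06)·[0.6232·12.8181 + 0.3768·47.0445] = 24.2161
Node 0 (S = 145): V_0 = e^(−0.06)·[0.6232·4.5482 + 0.3768·24.2161] = 11.2620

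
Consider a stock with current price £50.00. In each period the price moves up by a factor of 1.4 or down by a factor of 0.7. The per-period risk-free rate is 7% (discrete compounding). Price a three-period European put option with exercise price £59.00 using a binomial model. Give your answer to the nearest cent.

£10.68

Risk-neutral probability p = (1 + 0.07 − 0.7)/(1.4 − 0.7) = 0.3700/0.7000 = 0.5286
Terminal stock prices: S_uuu = 137.2, S_uud = 68.6, S_udd = 34.3, S_ddd = 17.15
Terminal payoffs (K − S): max(-78.2, 0) = 0, max(-9.6, 0) = 0, max(24.7, 0) = 24.7, max(41.85, 0) = 41.85
Node uu (S = 98): V_uu = 1/1.07·[0.5286·0.0000 + 0.4714·0.0000] = 0.0000
Node ud (S = 49): V_ud = 1/1.07·[0.5286·0.0000 + 0.4714·24.7000] = 10.8825
Node dd (S = 24.5): V_dd = 1/1.07·[0.5286·24.7000 + 0.4714·41.8500] = 30.6402
Node u (S = 70): V_u = 1/1.07·[0.5286·0.0000 + 0.4714·10.8825] = 4.7947
Node d (S = 35): V_d = 1/1.07·[0.5286·10.8825 + 0.4714·30.6402] = 18.8756
Node 0 (S = 50): V_0 = 1/1.07·[0.5286·4.7947 + 0.4714·18.8756] = 10.6849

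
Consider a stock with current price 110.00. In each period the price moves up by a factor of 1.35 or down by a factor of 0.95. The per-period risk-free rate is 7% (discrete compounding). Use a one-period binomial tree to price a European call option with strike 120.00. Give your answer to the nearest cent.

Risk-neutral probability p = (1 + 0.07 − 0.95)/(1.35 − 0.95) = 0.1200/0.4000 = 0.3000
Terminal stock prices: S_u = 148.5, S_d = 104.5
Terminal payoffs (S − K): max(28.5, 0) = 28.5, max(-15.5, 0) = 0
Node 0 (S = 110): V_0 = 1/1.07·[0.3000·28.5000 + 0.7000·0.0000] = 7.9907

7.99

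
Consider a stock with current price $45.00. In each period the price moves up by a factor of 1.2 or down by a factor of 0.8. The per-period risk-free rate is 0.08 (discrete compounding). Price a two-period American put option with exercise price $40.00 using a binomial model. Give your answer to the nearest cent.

$1.11

Risk-neutral probability p = (1 + 0.08 − 0.8)/(1.2 − 0.8) = 0.2800/0.4000 = 0.7000
Terminal stock prices: S_uu = 64.8, S_ud = 43.2, S_dd = 28.8
Terminal payoffs (K − S): max(-24.8, 0) = 0, max(-3.2, 0) = 0, max(11.2, 0) = 11.2
Node u (S = 54): continuation = 1/1.08·[0.7000·0.0000 + 0.3000·0.0000] = 0.0000; exercise value = 0.0000 ≤ continuation, so V_u = 0.0000
Node d (S = 36): continuation = 1/1.08·[0.7000·0.0000 + 0.3000·11.2000] = 3.1111; exercise value = 4.0000 > continuation, so V_d = 4.0000 (exercise)
Node 0 (S = 45): continuation = 1/1.08·[0.7000·0.0000 + 0.3000·4.0000] = 1.1111; exercise value = 0.0000 ≤ continuation, so V_0 = 1.1111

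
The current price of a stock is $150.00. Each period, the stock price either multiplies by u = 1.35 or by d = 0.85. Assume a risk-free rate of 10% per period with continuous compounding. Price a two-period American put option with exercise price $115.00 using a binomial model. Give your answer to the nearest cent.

Risk-neutral probability p = (e^0.1 − 0.85)/(1.35 − 0.85) = 0.2552/0.5000 = 0.5103
Terminal stock prices: S_uu = 273.4, S_ud = 172.1, S_dd = 108.4
Terminal payoffs (K − S): max(-158.4, 0) = 0, max(-57.12, 0) = 0, max(6.625, 0) = 6.625
Node u (S = 202.5): continuation = e^(−0.1)·[0.5103·0.0000 + 0.4897·0.0000] = 0.0000; exercise value = 0.0000 ≤ continuation, so V_u = 0.0000
Node d (S = 127.5): continuation = e^(−0.1)·[0.5103·0.0000 + 0.4897·6.6250] = 2.9353; exercise value = 0.0000 ≤ continuation, so V_d = 2.9353
Node 0 (S = 150): continuation = e^(−0.1)·[0.5103·0.0000 + 0.4897·2.9353] = 1.3005; exercise value = 0.0000 ≤ continuation, so V_0 = 1.3005

$1.30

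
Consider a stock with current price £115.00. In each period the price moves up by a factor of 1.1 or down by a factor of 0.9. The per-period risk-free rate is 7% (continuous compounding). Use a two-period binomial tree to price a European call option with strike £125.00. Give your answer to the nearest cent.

Risk-neutral probability p = (e^0.07 − 0.9)/(1.1 − 0.9) = 0.1725/0.2000 = 0.8625
Terminal stock prices: S_uu = 139.2, S_ud = 113.9, S_dd = 93.15
Terminal payoffs (S − K): max(14.15, 0) = 14.15, max(-11.15, 0) = 0, max(-31.85, 0) = 0
Node u (S = 126.5): V_u = e^(−0.07)·[0.8625·14.1500 + 0.1375·0.0000] = 11.3798
Node d (S = 103.5): V_d = e^(−0.07)·[0.8625·0.0000 + 0.1375·0.0000] = 0.0000
Node 0 (S = 115): V_0 = e^(−0.07)·[0.8625·11.3798 + 0.1375·0.0000] = 9.1520

£9.15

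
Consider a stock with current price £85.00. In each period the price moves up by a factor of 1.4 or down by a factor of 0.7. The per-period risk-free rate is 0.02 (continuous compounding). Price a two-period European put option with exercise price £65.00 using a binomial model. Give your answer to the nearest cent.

Risk-neutral probability p = (e^0.02 − 0.7)/(1.4 − 0.7) = 0.3202/0.7000 = 0.4574
Terminal stock prices: S_uu = 166.6, S_ud = 83.3, S_dd = 41.65
Terminal payoffs (K − S): max(-101.6, 0) = 0, max(-18.3, 0) = 0, max(23.35, 0) = 23.35
Node u (S = 119): V_u = e^(−0.02)·[0.4574·0.0000 + 0.5426·0.0000] = 0.0000
Node d (S = 59.5): V_d = e^(−0.02)·[0.4574·0.0000 + 0.5426·23.3500] = 12.4181
Node 0 (S = 85): V_0 = e^(−0.02)·[0.4574·0.0000 + 0.5426·12.4181] = 6.6043

£6.60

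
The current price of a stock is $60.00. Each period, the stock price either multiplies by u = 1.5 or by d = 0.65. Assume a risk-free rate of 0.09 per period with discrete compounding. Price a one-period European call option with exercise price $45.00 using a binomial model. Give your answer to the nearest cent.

Risk-neutral probability p = (1 + 0.09 − 0.65)/(1.5 − 0.65) = 0.4400/0.8500 = 0.5176
Terminal stock prices: S_u = 90, S_d = 39
Terminal payoffs (S − K): max(45, 0) = 45, max(-6, 0) = 0
Node 0 (S = 60): V_0 = 1/1.09·[0.5176·45.0000 + 0.4824·0.0000] = 21.3708

$21.37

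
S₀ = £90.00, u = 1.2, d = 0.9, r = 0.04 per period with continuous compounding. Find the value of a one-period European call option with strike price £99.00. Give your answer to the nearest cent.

Risk-neutral probability p = (e^0.04 − 0.9)/(1.2 − 0.9) = 0.1408/0.3000 = 0.4694
Terminal stock prices: S_u = 108, S_d = 81
Terminal payoffs (S − K): max(9, 0) = 9, max(-18, 0) = 0
Node 0 (S = 90): V_0 = e^(−0.04)·[0.4694·9.0000 + 0.5306·0.0000] = 4.0587

£4.06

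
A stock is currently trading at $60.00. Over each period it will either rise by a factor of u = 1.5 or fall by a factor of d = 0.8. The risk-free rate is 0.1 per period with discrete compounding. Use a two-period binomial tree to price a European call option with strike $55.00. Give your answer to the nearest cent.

$19.03

Risk-neutral probability p = (1 + 0.1 − 0.8)/(1.5 − 0.8) = 0.3000/0.7000 = 0.4286
Terminal stock prices: S_uu = 135, S_ud = 72, S_dd = 38.4
Terminal payoffs (S − K): max(80, 0) = 80, max(17, 0) = 17, max(-16.6, 0) = 0
Node u (S = 90): V_u = 1/1.1·[0.4286·80.0000 + 0.5714·17.0000] = 40.0000
Node d (S = 48): V_d = 1/1.1·[0.4286·17.0000 + 0.5714·0.0000] = 6.6234
Node 0 (S = 60): V_0 = 1/1.1·[0.4286·40.0000 + 0.5714·6.6234] = 19.0251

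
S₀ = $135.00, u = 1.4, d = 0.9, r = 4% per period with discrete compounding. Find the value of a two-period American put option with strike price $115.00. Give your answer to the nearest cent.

$2.71

Risk-neutral probability p = (1 + 0.04 − 0.9)/(1.4 − 0.9) = 0.1400/0.5000 = 0.2800
Terminal stock prices: S_uu = 264.6, S_ud = 170.1, S_dd = 109.4
Terminal payoffs (K − S): max(-149.6, 0) = 0, max(-55.1, 0) = 0, max(5.65, 0) = 5.65
Node u (S = 189): continuation = 1/1.04·[0.2800·0.0000 + 0.7200·0.0000] = 0.0000; exercise value = 0.0000 ≤ continuation, so V_u = 0.0000
Node d (S = 121.5): continuation = 1/1.04·[0.2800·0.0000 + 0.7200·5.6500] = 3.9115; exercise value = 0.0000 ≤ continuation, so V_d = 3.9115
Node 0 (S = 135): continuation = 1/1.04·[0.2800·0.0000 + 0.7200·3.9115] = 2.7080; exercise value = 0.0000 ≤ continuation, so V_0 = 2.7080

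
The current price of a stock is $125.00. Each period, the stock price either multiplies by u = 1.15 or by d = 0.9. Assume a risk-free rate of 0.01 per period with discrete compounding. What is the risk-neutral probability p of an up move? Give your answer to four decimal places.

p = 0.4400

Risk-neutral probability p = (1 + 0.01 − 0.9)/(1.15 − 0.9) = 0.1100/0.2500 = 0.4400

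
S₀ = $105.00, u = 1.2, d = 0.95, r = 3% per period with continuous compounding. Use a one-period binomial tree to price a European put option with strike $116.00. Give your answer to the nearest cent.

Risk-neutral probability p = (e^0.03 − 0.95)/(1.2 − 0.95) = 0.0805/0.2500 = 0.3218
Terminal stock prices: S_u = 126, S_d = 99.75
Terminal payoffs (K − S): max(-10, 0) = 0, max(16.25, 0) = 16.25
Node 0 (S = 105): V_0 = e^(−0.03)·[0.3218·0.0000 + 0.6782·16.2500] = 10.6948

$10.69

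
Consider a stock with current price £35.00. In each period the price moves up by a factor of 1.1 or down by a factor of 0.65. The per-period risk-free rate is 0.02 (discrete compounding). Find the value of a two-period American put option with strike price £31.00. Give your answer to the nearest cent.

£2.28

Risk-neutral probability p = (1 + 0.02 − 0.65)/(1.1 − 0.65) = 0.3700/0.4500 = 0.8222
Terminal stock prices: S_uu = 42.35, S_ud = 25.03, S_dd = 14.79
Terminal payoffs (K − S): max(-11.35, 0) = 0, max(5.975, 0) = 5.975, max(16.21, 0) = 16.21
Node u (S = 38.5): continuation = 1/1.02·[0.8222·0.0000 + 0.1778·5.9750] = 1.0414; exercise value = 0.0000 ≤ continuation, so V_u = 1.0414
Node d (S = 22.75): continuation = 1/1.02·[0.8222·5.9750 + 0.1778·16.2125] = 7.6422; exercise value = 8.2500 > continuation, so V_d = 8.2500 (exercise)
Node 0 (S = 35): continuation = 1/1.02·[0.8222·1.0414 + 0.1778·8.2500] = 2.2774; exercise value = 0.0000 ≤ continuation, so V_0 = 2.2774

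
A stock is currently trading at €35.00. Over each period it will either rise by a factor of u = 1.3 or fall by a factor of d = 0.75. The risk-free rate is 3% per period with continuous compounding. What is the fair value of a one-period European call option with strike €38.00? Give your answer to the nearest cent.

Risk-neutral probability p = (e^0.03 − 0.75)/(1.3 − 0.75) = 0.2805/0.5500 = 0.5099
Terminal stock prices: S_u = 45.5, S_d = 26.25
Terminal payoffs (S − K): max(7.5, 0) = 7.5, max(-11.75, 0) = 0
Node 0 (S = 35): V_0 = e^(−0.03)·[0.5099·7.5000 + 0.4901·0.0000] = 3.7114

€3.71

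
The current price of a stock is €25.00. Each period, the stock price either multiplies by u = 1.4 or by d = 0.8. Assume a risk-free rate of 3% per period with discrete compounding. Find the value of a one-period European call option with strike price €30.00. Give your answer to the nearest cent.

€1.86

Risk-neutral probability p = (1 + 0.03 − 0.8)/(1.4 − 0.8) = 0.2300/0.6000 = 0.3833
Terminal stock prices: S_u = 35, S_d = 20
Terminal payoffs (S − K): max(5, 0) = 5, max(-10, 0) = 0
Node 0 (S = 25): V_0 = 1/1.03·[0.3833·5.0000 + 0.6167·0.0000] = 1.8608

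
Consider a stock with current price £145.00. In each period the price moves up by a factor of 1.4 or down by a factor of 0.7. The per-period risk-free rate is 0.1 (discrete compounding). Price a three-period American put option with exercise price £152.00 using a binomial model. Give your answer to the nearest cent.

Risk-neutral probability p = (1 + 0.1 − 0.7)/(1.4 − 0.7) = 0.4000/0.7000 = 0.5714
Terminal stock prices: S_uuu = 397.9, S_uud = 198.9, S_udd = 99.47, S_ddd = 49.73
Terminal payoffs (K − S): max(-245.9, 0) = 0, max(-46.94, 0) = 0, max(52.53, 0) = 52.53, max(102.3, 0) = 102.3
Node uu (S = 284.2): continuation = 1/1.1·[0.5714·0.0000 + 0.4286·0.0000] = 0.0000; exercise value = 0.0000 ≤ continuation, so V_uu = 0.0000
Node ud (S = 142.1): continuation = 1/1.1·[0.5714·0.0000 + 0.4286·52.5300] = 20.4662; exercise value = 9.9000 ≤ continuation, so V_ud = 20.4662
Node dd (S = 71.05): continuation = 1/1.1·[0.5714·52.5300 + 0.4286·102.2650] = 67.1318; exercise value = 80.9500 > continuation, so V_dd = 80.9500 (exercise)
Node u (S = 203): continuation = 1/1.1·[0.5714·0.0000 + 0.4286·20.4662] = 7.9739; exercise value = 0.0000 ≤ continuation, so V_u = 7.9739
Node d (S = 101.5): continuation = 1/1.1·[0.5714·20.4662 + 0.4286·80.9500] = 42.1708; exercise value = 50.5000 > continuation, so V_d = 50.5000 (exercise)
Node 0 (S = 145): continuation = 1/1.1·[0.5714·7.9739 + 0.4286·50.5000] = 23.8176; exercise value = 7.0000 ≤ continuation, so V_0 = 23.8176

£23.82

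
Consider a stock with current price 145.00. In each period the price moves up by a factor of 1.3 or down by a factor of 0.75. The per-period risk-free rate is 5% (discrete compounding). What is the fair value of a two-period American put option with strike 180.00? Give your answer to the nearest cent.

39.53

Risk-neutral probability p = (1 + 0.05 − 0.75)/(1.3 − 0.75) = 0.3000/0.5500 = 0.5455
Terminal stock prices: S_uu = 245.1, S_ud = 141.4, S_dd = 81.56
Terminal payoffs (K − S): max(-65.05, 0) = 0, max(38.62, 0) = 38.62, max(98.44, 0) = 98.44
Node u (S = 188.5): continuation = 1/1.05·[0.5455·0.0000 + 0.4545·38.6250] = 16.7208; exercise value = 0.0000 ≤ continuation, so V_u = 16.7208
Node d (S = 108.8): continuation = 1/1.05·[0.5455·38.6250 + 0.4545·98.4375] = 62.6786; exercise value = 71.2500 > continuation, so V_d = 71.2500 (exercise)
Node 0 (S = 145): continuation = 1/1.05·[0.5455·16.7208 + 0.4545·71.2500] = 39.5303; exercise value = 35.0000 ≤ continuation, so V_0 = 39.5303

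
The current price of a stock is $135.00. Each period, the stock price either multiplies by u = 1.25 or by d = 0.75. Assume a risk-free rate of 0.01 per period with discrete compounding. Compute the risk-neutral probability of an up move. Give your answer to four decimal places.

Risk-neutral probability p = (1 + 0.01 − 0.75)/(1.25 − 0.75) = 0.2600/0.5000 = 0.5200

p = 0.5200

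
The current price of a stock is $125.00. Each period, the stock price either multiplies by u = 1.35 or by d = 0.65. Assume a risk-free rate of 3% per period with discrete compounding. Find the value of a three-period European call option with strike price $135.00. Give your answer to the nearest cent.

Risk-neutral probability p = (1 + 0.03 − 0.65)/(1.35 − 0.65) = 0.3800/0.7000 = 0.5429
Terminal stock prices: S_uuu = 307.5, S_uud = 148.1, S_udd = 71.3, S_ddd = 34.33
Terminal payoffs (S − K): max(172.5, 0) = 172.5, max(13.08, 0) = 13.08, max(-63.7, 0) = 0, max(-100.7, 0) = 0
Node uu (S = 227.8): V_uu = 1/1.03·[0.5429·172.5469 + 0.4571·13.0781] = 96.7445
Node ud (S = 109.7): V_ud = 1/1.03·[0.5429·13.0781 + 0.4571·0.0000] = 6.8928
Node dd (S = 52.81): V_dd = 1/1.03·[0.5429·0.0000 + 0.4571·0.0000] = 0.0000
Node u (S = 168.8): V_u = 1/1.03·[0.5429·96.7445 + 0.4571·6.8928] = 54.0480
Node d (S = 81.25): V_d = 1/1.03·[0.5429·6.8928 + 0.4571·0.0000] = 3.6328
Node 0 (S = 125): V_0 = 1/1.03·[0.5429·54.0480 + 0.4571·3.6328] = 30.0981

$30.10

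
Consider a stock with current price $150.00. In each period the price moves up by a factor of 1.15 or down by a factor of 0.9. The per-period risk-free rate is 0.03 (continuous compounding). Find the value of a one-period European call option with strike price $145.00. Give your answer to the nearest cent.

$13.93

Risk-neutral probability p = (e^0.03 − 0.9)/(1.15 − 0.9) = 0.1305/0.2500 = 0.5218
Terminal stock prices: S_u = 172.5, S_d = 135
Terminal payoffs (S − K): max(27.5, 0) = 27.5, max(-10, 0) = 0
Node 0 (S = 150): V_0 = e^(−0.03)·[0.5218·27.5000 + 0.4782·0.0000] = 13.9259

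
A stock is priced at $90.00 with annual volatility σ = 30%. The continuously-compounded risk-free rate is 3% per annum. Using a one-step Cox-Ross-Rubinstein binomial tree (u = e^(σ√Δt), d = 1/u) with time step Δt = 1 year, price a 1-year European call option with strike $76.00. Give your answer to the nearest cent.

$20.99

CRR parameters: u = e^(σ√Δt) = e^(0.3·√1) = 1.3499, d = 1/u = 0.7408
Per-period rate: rΔt = 0.03·1 = 0.03, so R = e^0.03 = 1.0305
Risk-neutral probability p = (e^0.03 − 0.7408)/(1.3499 − 0.7408) = 0.2896/0.6090 = 0.4756
Terminal stock prices: S_u = 121.5, S_d = 66.67
Terminal payoffs (S − K): max(45.49, 0) = 45.49, max(-9.326, 0) = 0
Node 0 (S = 90): V_0 = e^(−0.03)·[0.4756·45.4873 + 0.5244·0.0000] = 20.9927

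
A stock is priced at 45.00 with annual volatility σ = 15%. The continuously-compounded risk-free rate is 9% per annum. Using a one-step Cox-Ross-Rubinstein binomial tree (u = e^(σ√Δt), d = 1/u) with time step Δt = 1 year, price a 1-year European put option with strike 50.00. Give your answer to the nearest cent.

CRR parameters: u = e^(σ√Δt) = e^(0.15·√1) = 1.1618, d = 1/u = 0.8607
Per-period rate: rΔt = 0.09·1 = 0.09, so R = e^0.09 = 1.0942
Risk-neutral probability p = (e^0.09 − 0.8607)/(1.1618 − 0.8607) = 0.2335/0.3011 = 0.7753
Terminal stock prices: S_u = 52.28, S_d = 38.73
Terminal payoffs (K − S): max(-2.283, 0) = 0, max(11.27, 0) = 11.27
Node 0 (S = 45): V_0 = e^(−0.09)·[0.7753·0.0000 + 0.2247·11.2681] = 2.3139

2.31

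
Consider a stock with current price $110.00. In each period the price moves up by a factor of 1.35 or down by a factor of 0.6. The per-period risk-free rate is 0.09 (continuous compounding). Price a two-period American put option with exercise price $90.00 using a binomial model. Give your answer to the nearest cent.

$7.65

Risk-neutral probability p = (e^0.09 − 0.6)/(1.35 − 0.6) = 0.4942/0.7500 = 0.6589
Terminal stock prices: S_uu = 200.5, S_ud = 89.1, S_dd = 39.6
Terminal payoffs (K − S): max(-110.5, 0) = 0, max(0.9, 0) = 0.9, max(50.4, 0) = 50.4
Node u (S = 148.5): continuation = e^(−0.09)·[0.6589·0.0000 + 0.3411·0.9000] = 0.2806; exercise value = 0.0000 ≤ continuation, so V_u = 0.2806
Node d (S = 66): continuation = e^(−0.09)·[0.6589·0.9000 + 0.3411·50.4000] = 16.2538; exercise value = 24.0000 > continuation, so V_d = 24.0000 (exercise)
Node 0 (S = 110): continuation = e^(−0.09)·[0.6589·0.2806 + 0.3411·24.0000] = 7.6508; exercise value = 0.0000 ≤ continuation, so V_0 = 7.6508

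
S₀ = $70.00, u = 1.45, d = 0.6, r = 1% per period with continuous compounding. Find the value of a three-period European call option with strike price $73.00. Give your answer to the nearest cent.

Risk-neutral probability p = (e^0.01 − 0.6)/(1.45 − 0.6) = 0.4101/0.8500 = 0.4824
Terminal stock prices: S_uuu = 213.4, S_uud = 88.31, S_udd = 36.54, S_ddd = 15.12
Terminal payoffs (S − K): max(140.4, 0) = 140.4, max(15.31, 0) = 15.31, max(-36.46, 0) = 0, max(-57.88, 0) = 0
Node uu (S = 147.2): V_uu = e^(−0.01)·[0.4824·140.4038 + 0.5176·15.3050] = 74.9014
Node ud (S = 60.9): V_ud = e^(−0.01)·[0.4824·15.3050 + 0.5176·0.0000] = 7.3098
Node dd (S = 25.2): V_dd = e^(−0.01)·[0.4824·0.0000 + 0.5176·0.0000] = 0.0000
Node u (S = 101.5): V_u = e^(−0.01)·[0.4824·74.9014 + 0.5176·7.3098] = 39.5196
Node d (S = 42): V_d = e^(−0.01)·[0.4824·7.3098 + 0.5176·0.0000] = 3.4913
Node 0 (S = 70): V_0 = e^(−0.01)·[0.4824·39.5196 + 0.5176·3.4913] = 20.6641

$20.66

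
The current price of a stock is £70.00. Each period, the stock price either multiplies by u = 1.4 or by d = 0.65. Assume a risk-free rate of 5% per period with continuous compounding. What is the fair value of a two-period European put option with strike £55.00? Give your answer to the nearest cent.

£4.97

Risk-neutral probability p = (e^0.05 − 0.65)/(1.4 − 0.65) = 0.4013/0.7500 = 0.5350
Terminal stock prices: S_uu = 137.2, S_ud = 63.7, S_dd = 29.58
Terminal payoffs (K − S): max(-82.2, 0) = 0, max(-8.7, 0) = 0, max(25.42, 0) = 25.42
Node u (S = 98): V_u = e^(−0.05)·[0.5350·0.0000 + 0.4650·0.0000] = 0.0000
Node d (S = 45.5): V_d = e^(−0.05)·[0.5350·0.0000 + 0.4650·25.4250] = 11.2453
Node 0 (S = 70): V_0 = e^(−0.05)·[0.5350·0.0000 + 0.4650·11.2453] = 4.9738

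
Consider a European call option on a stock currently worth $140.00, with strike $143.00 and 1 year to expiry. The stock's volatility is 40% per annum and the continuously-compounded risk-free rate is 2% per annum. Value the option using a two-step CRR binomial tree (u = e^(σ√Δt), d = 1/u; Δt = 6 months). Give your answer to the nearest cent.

$20.30

CRR parameters: u = e^(σ√Δt) = e^(0.4·√0.5) = 1.3269, d = 1/u = 0.7536
Per-period rate: rΔt = 0.02·0.5 = 0.01, so R = e^0.01 = 1.0101
Risk-neutral probability p = (e^0.01 − 0.7536)/(1.3269 − 0.7536) = 0.2564/0.5733 = 0.4473
Terminal stock prices: S_uu = 246.5, S_ud = 140, S_dd = 79.52
Terminal payoffs (S − K): max(103.5, 0) = 103.5, max(-3, 0) = 0, max(-63.48, 0) = 0
Node u (S = 185.8): V_u = e^(−0.01)·[0.4473·103.4916 + 0.5527·0.0000] = 45.8300
Node d (S = 105.5): V_d = e^(−0.01)·[0.4473·0.0000 + 0.5527·0.0000] = 0.0000
Node 0 (S = 140): V_0 = e^(−0.01)·[0.4473·45.8300 + 0.5527·0.0000] = 20.2953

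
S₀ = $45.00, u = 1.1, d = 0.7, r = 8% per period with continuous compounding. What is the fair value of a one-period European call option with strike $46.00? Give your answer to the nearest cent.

Risk-neutral probability p = (e^0.08 − 0.7)/(1.1 − 0.7) = 0.3833/0.4000 = 0.9582
Terminal stock prices: S_u = 49.5, S_d = 31.5
Terminal payoffs (S − K): max(3.5, 0) = 3.5, max(-14.5, 0) = 0
Node 0 (S = 45): V_0 = e^(−0.08)·[0.9582·3.5000 + 0.0418·0.0000] = 3.0959

$3.10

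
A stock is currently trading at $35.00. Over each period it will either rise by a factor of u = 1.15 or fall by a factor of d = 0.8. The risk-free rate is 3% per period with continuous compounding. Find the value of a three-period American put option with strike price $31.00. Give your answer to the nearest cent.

$1.68

Risk-neutral probability p = (e^0.03 − 0.8)/(1.15 − 0.8) = 0.2305/0.3500 = 0.6584
Terminal stock prices: S_uuu = 53.23, S_uud = 37.03, S_udd = 25.76, S_ddd = 17.92
Terminal payoffs (K − S): max(-22.23, 0) = 0, max(-6.03, 0) = 0, max(5.24, 0) = 5.24, max(13.08, 0) = 13.08
Node uu (S = 46.29): continuation = e^(−0.03)·[0.6584·0.0000 + 0.3416·0.0000] = 0.0000; exercise value = 0.0000 ≤ continuation, so V_uu = 0.0000
Node ud (S = 32.2): continuation = e^(−0.03)·[0.6584·0.0000 + 0.3416·5.2400] = 1.7369; exercise value = 0.0000 ≤ continuation, so V_ud = 1.7369
Node dd (S = 22.4): continuation = e^(−0.03)·[0.6584·5.2400 + 0.3416·13.0800] = 7.6838; exercise value = 8.6000 > continuation, so V_dd = 8.6000 (exercise)
Node u (S = 40.25): continuation = e^(−0.03)·[0.6584·0.0000 + 0.3416·1.7369] = 0.5757; exercise value = 0.0000 ≤ continuation, so V_u = 0.5757
Node d (S = 28): continuation = e^(−0.03)·[0.6584·1.7369 + 0.3416·8.6000] = 3.9604; exercise value = 3.0000 ≤ continuation, so V_d = 3.9604
Node 0 (S = 35): continuation = e^(−0.03)·[0.6584·0.5757 + 0.3416·3.9604] = 1.6806; exercise value = 0.0000 ≤ continuation, so V_0 = 1.6806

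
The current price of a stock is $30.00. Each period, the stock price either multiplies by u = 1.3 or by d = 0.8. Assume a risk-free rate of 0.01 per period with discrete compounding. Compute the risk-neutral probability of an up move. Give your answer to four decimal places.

Risk-neutral probability p = (1 + 0.01 − 0.8)/(1.3 − 0.8) = 0.2100/0.5000 = 0.4200

p = 0.4200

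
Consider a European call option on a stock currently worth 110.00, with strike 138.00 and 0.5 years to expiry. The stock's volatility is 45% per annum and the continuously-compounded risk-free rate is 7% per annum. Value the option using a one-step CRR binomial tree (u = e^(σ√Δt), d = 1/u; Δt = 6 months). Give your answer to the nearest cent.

CRR parameters: u = e^(σ√Δt) = e^(0.45·√0.5) = 1.3746, d = 1/u = 0.7275
Per-period rate: rΔt = 0.07·0.5 = 0.035, so R = e^0.035 = 1.0356
Risk-neutral probability p = (e^0.035 − 0.7275)/(1.3746 − 0.7275) = 0.3082/0.6472 = 0.4762
Terminal stock prices: S_u = 151.2, S_d = 80.02
Terminal payoffs (S − K): max(13.21, 0) = 13.21, max(-57.98, 0) = 0
Node 0 (S = 110): V_0 = e^(−0.035)·[0.4762·13.2113 + 0.5238·0.0000] = 6.0742

6.07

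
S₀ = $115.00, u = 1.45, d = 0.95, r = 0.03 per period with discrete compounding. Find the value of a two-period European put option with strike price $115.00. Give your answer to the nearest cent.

Risk-neutral probability p = (1 + 0.03 − 0.95)/(1.45 − 0.95) = 0.0800/0.5000 = 0.1600
Terminal stock prices: S_uu = 241.8, S_ud = 158.4, S_dd = 103.8
Terminal payoffs (K − S): max(-126.8, 0) = 0, max(-43.41, 0) = 0, max(11.21, 0) = 11.21
Node u (S = 166.8): V_u = 1/1.03·[0.1600·0.0000 + 0.8400·0.0000] = 0.0000
Node d (S = 109.2): V_d = 1/1.03·[0.1600·0.0000 + 0.8400·11.2125] = 9.1442
Node 0 (S = 115): V_0 = 1/1.03·[0.1600·0.0000 + 0.8400·9.1442] = 7.4574

$7.46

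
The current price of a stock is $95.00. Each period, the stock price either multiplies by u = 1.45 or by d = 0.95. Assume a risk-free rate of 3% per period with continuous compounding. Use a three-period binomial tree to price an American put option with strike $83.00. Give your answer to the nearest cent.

$0.84

Risk-neutral probability p = (e^0.03 − 0.95)/(1.45 − 0.95) = 0.0805/0.5000 = 0.1609
Terminal stock prices: S_uuu = 289.6, S_uud = 189.8, S_udd = 124.3, S_ddd = 81.45
Terminal payoffs (K − S): max(-206.6, 0) = 0, max(-106.8, 0) = 0, max(-41.32, 0) = 0, max(1.549, 0) = 1.549
Node uu (S = 199.7): continuation = e^(−0.03)·[0.1609·0.0000 + 0.8391·0.0000] = 0.0000; exercise value = 0.0000 ≤ continuation, so V_uu = 0.0000
Node ud (S = 130.9): continuation = e^(−0.03)·[0.1609·0.0000 + 0.8391·0.0000] = 0.0000; exercise value = 0.0000 ≤ continuation, so V_ud = 0.0000
Node dd (S = 85.74): continuation = e^(−0.03)·[0.1609·0.0000 + 0.8391·1.5494] = 1.2616; exercise value = 0.0000 ≤ continuation, so V_dd = 1.2616
Node u (S = 137.8): continuation = e^(−0.03)·[0.1609·0.0000 + 0.8391·0.0000] = 0.0000; exercise value = 0.0000 ≤ continuation, so V_u = 0.0000
Node d (S = 90.25): continuation = e^(−0.03)·[0.1609·0.0000 + 0.8391·1.2616] = 1.0273; exercise value = 0.0000 ≤ continuation, so V_d = 1.0273
Node 0 (S = 95): continuation = e^(−0.03)·[0.1609·0.0000 + 0.8391·1.0273] = 0.8366; exercise value = 0.0000 ≤ continuation, so V_0 = 0.8366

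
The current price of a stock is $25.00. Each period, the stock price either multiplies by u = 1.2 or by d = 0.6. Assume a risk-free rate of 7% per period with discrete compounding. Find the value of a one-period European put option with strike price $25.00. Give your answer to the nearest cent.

Risk-neutral probability p = (1 + 0.07 − 0.6)/(1.2 − 0.6) = 0.4700/0.6000 = 0.7833
Terminal stock prices: S_u = 30, S_d = 15
Terminal payoffs (K − S): max(-5, 0) = 0, max(10, 0) = 10
Node 0 (S = 25): V_0 = 1/1.07·[0.7833·0.0000 + 0.2167·10.0000] = 2.0249

$2.02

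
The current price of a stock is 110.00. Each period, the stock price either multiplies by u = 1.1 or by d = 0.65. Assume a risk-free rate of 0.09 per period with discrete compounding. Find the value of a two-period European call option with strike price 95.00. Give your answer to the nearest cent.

30.66

Risk-neutral probability p = (1 + 0.09 − 0.65)/(1.1 − 0.65) = 0.4400/0.4500 = 0.9778
Terminal stock prices: S_uu = 133.1, S_ud = 78.65, S_dd = 46.48
Terminal payoffs (S − K): max(38.1, 0) = 38.1, max(-16.35, 0) = 0, max(-48.52, 0) = 0
Node u (S = 121): V_u = 1/1.09·[0.9778·38.1000 + 0.0222·0.0000] = 34.1774
Node d (S = 71.5): V_d = 1/1.09·[0.9778·0.0000 + 0.0222·0.0000] = 0.0000
Node 0 (S = 110): V_0 = 1/1.09·[0.9778·34.1774 + 0.0222·0.0000] = 30.6586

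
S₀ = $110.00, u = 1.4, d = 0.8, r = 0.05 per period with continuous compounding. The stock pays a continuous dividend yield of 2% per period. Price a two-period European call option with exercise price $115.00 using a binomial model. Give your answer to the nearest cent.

Per-period risk-free factor R = e^0.05 = 1.0513; dividend-adjusted growth = e^(0.05−0.02) = 1.0305.
Risk-neutral probability p = (1.0305 − 0.8)/(1.4 − 0.8) = 0.2305/0.6000 = 0.3841
Terminal stock prices: S_uu = 215.6, S_ud = 123.2, S_dd = 70.4
Terminal payoffs (S − K): max(100.6, 0) = 100.6, max(8.2, 0) = 8.2, max(-44.6, 0) = 0
Node u (S = 154): V_u = e^(−0.05)·[0.3841·100.6000 + 0.6159·8.2000] = 41.5592
Node d (S = 88): V_d = e^(−0.05)·[0.3841·8.2000 + 0.6159·0.0000] = 2.9959
Node 0 (S = 110): V_0 = e^(−0.05)·[0.3841·41.5592 + 0.6159·2.9959] = 16.9392

$16.94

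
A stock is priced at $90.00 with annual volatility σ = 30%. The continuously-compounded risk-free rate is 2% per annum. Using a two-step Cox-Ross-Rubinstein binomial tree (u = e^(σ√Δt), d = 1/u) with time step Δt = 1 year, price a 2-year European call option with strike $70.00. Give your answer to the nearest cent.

$28.55

CRR parameters: u = e^(σ√Δt) = e^(0.3·√1) = 1.3499, d = 1/u = 0.7408
Per-period rate: rΔt = 0.02·1 = 0.02, so R = e^0.02 = 1.0202
Risk-neutral probability p = (e^0.02 − 0.7408)/(1.3499 − 0.7408) = 0.2794/0.6090 = 0.4587
Terminal stock prices: S_uu = 164, S_ud = 90, S_dd = 49.39
Terminal payoffs (S − K): max(93.99, 0) = 93.99, max(20, 0) = 20, max(-20.61, 0) = 0
Node u (S = 121.5): V_u = e^(−0.02)·[0.4587·93.9907 + 0.5413·20.0000] = 52.8734
Node d (S = 66.67): V_d = e^(−0.02)·[0.4587·20.0000 + 0.5413·0.0000] = 8.9929
Node 0 (S = 90): V_0 = e^(−0.02)·[0.4587·52.8734 + 0.5413·8.9929] = 28.5454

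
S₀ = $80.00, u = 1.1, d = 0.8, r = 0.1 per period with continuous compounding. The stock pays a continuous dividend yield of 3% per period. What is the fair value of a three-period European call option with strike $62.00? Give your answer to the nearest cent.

$27.29

Per-period risk-free factor R = e^0.1 = 1.1052; dividend-adjusted growth = e^(0.1−0.03) = 1.0725.
Risk-neutral probability p = (1.0725 − 0.8)/(1.1 − 0.8) = 0.2725/0.3000 = 0.9084
Terminal stock prices: S_uuu = 106.5, S_uud = 77.44, S_udd = 56.32, S_ddd = 40.96
Terminal payoffs (S − K): max(44.48, 0) = 44.48, max(15.44, 0) = 15.44, max(-5.68, 0) = 0, max(-21.04, 0) = 0
Node uu (S = 96.8): V_uu = e^(−0.1)·[0.9084·44.4800 + 0.0916·15.4400] = 37.8392
Node ud (S = 70.4): V_ud = e^(−0.1)·[0.9084·15.4400 + 0.0916·0.0000] = 12.6904
Node dd (S = 51.2): V_dd = e^(−0.1)·[0.9084·0.0000 + 0.0916·0.0000] = 0.0000
Node u (S = 88): V_u = e^(−0.1)·[0.9084·37.8392 + 0.0916·12.6904] = 32.1530
Node d (S = 64): V_d = e^(−0.1)·[0.9084·12.6904 + 0.0916·0.0000] = 10.4305
Node 0 (S = 80): V_0 = e^(−0.1)·[0.9084·32.1530 + 0.0916·10.4305] = 27.2921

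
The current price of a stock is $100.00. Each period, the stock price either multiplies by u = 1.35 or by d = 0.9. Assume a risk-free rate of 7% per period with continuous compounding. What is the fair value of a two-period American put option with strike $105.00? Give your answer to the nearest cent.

Risk-neutral probability p = (e^0.07 − 0.9)/(1.35 − 0.9) = 0.1725/0.4500 = 0.3834
Terminal stock prices: S_uu = 182.3, S_ud = 121.5, S_dd = 81
Terminal payoffs (K − S): max(-77.25, 0) = 0, max(-16.5, 0) = 0, max(24, 0) = 24
Node u (S = 135): continuation = e^(−0.07)·[0.3834·0.0000 + 0.6166·0.0000] = 0.0000; exercise value = 0.0000 ≤ continuation, so V_u = 0.0000
Node d (S = 90): continuation = e^(−0.07)·[0.3834·0.0000 + 0.6166·24.0000] = 13.7990; exercise value = 15.0000 > continuation, so V_d = 15.0000 (exercise)
Node 0 (S = 100): continuation = e^(−0.07)·[0.3834·0.0000 + 0.6166·15.0000] = 8.6244; exercise value = 5.0000 ≤ continuation, so V_0 = 8.6244

$8.62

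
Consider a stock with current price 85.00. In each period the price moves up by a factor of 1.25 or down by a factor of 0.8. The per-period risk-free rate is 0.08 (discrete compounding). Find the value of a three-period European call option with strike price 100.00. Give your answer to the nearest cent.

Risk-neutral probability p = (1 + 0.08 − 0.8)/(1.25 − 0.8) = 0.2800/0.4500 = 0.6222
Terminal stock prices: S_uuu = 166, S_uud = 106.2, S_udd = 68, S_ddd = 43.52
Terminal payoffs (S − K): max(66.02, 0) = 66.02, max(6.25, 0) = 6.25, max(-32, 0) = 0, max(-56.48, 0) = 0
Node uu (S = 132.8): V_uu = 1/1.08·[0.6222·66.0156 + 0.3778·6.2500] = 40.2199
Node ud (S = 85): V_ud = 1/1.08·[0.6222·6.2500 + 0.3778·0.0000] = 3.6008
Node dd (S = 54.4): V_dd = 1/1.08·[0.6222·0.0000 + 0.3778·0.0000] = 0.0000
Node u (S = 106.2): V_u = 1/1.08·[0.6222·40.2199 + 0.3778·3.6008] = 24.4315
Node d (S = 68): V_d = 1/1.08·[0.6222·3.6008 + 0.3778·0.0000] = 2.0745
Node 0 (S = 85): V_0 = 1/1.08·[0.6222·24.4315 + 0.3778·2.0745] = 14.8014

14.80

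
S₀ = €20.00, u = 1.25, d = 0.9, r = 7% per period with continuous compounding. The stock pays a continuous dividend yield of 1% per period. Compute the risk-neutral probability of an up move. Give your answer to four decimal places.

p = 0.4624

Per-period risk-free factor R = e^0.07 = 1.0725; dividend-adjusted growth = e^(0.07−0.01) = 1.0618.
Risk-neutral probability p = (1.0618 − 0.9)/(1.25 − 0.9) = 0.1618/0.3500 = 0.4624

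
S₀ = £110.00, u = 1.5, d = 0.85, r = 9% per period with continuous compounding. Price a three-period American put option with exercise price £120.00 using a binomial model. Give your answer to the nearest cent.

Risk-neutral probability p = (e^0.09 − 0.85)/(1.5 − 0.85) = 0.2442/0.6500 = 0.3757
Terminal stock prices: S_uuu = 371.2, S_uud = 210.4, S_udd = 119.2, S_ddd = 67.55
Terminal payoffs (K − S): max(-251.2, 0) = 0, max(-90.38, 0) = 0, max(0.7875, 0) = 0.7875, max(52.45, 0) = 52.45
Node uu (S = 247.5): continuation = e^(−0.09)·[0.3757·0.0000 + 0.6243·0.0000] = 0.0000; exercise value = 0.0000 ≤ continuation, so V_uu = 0.0000
Node ud (S = 140.2): continuation = e^(−0.09)·[0.3757·0.0000 + 0.6243·0.7875] = 0.4494; exercise value = 0.0000 ≤ continuation, so V_ud = 0.4494
Node dd (S = 79.47): continuation = e^(−0.09)·[0.3757·0.7875 + 0.6243·52.4463] = 30.1967; exercise value = 40.5250 > continuation, so V_dd = 40.5250 (exercise)
Node u (S = 165): continuation = e^(−0.09)·[0.3757·0.0000 + 0.6243·0.4494] = 0.2564; exercise value = 0.0000 ≤ continuation, so V_u = 0.2564
Node d (S = 93.5): continuation = e^(−0.09)·[0.3757·0.4494 + 0.6243·40.5250] = 23.2783; exercise value = 26.5000 > continuation, so V_d = 26.5000 (exercise)
Node 0 (S = 110): continuation = e^(−0.09)·[0.3757·0.2564 + 0.6243·26.5000] = 15.2092; exercise value = 10.0000 ≤ continuation, so V_0 = 15.2092

£15.21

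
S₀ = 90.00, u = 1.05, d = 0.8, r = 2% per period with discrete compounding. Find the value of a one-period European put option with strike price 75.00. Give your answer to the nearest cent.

Risk-neutral probability p = (1 + 0.02 − 0.8)/(1.05 − 0.8) = 0.2200/0.2500 = 0.8800
Terminal stock prices: S_u = 94.5, S_d = 72
Terminal payoffs (K − S): max(-19.5, 0) = 0, max(3, 0) = 3
Node 0 (S = 90): V_0 = 1/1.02·[0.8800·0.0000 + 0.1200·3.0000] = 0.3529

0.35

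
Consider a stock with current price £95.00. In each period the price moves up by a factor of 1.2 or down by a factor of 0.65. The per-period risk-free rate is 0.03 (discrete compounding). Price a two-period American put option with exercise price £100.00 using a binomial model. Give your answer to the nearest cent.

£16.69

Risk-neutral probability p = (1 + 0.03 − 0.65)/(1.2 − 0.65) = 0.3800/0.5500 = 0.6909
Terminal stock prices: S_uu = 136.8, S_ud = 74.1, S_dd = 40.14
Terminal payoffs (K − S): max(-36.8, 0) = 0, max(25.9, 0) = 25.9, max(59.86, 0) = 59.86
Node u (S = 114): continuation = 1/1.03·[0.6909·0.0000 + 0.3091·25.9000] = 7.7723; exercise value = 0.0000 ≤ continuation, so V_u = 7.7723
Node d (S = 61.75): continuation = 1/1.03·[0.6909·25.9000 + 0.3091·59.8625] = 35.3374; exercise value = 38.2500 > continuation, so V_d = 38.2500 (exercise)
Node 0 (S = 95): continuation = 1/1.03·[0.6909·7.7723 + 0.3091·38.2500] = 16.6919; exercise value = 5.0000 ≤ continuation, so V_0 = 16.6919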